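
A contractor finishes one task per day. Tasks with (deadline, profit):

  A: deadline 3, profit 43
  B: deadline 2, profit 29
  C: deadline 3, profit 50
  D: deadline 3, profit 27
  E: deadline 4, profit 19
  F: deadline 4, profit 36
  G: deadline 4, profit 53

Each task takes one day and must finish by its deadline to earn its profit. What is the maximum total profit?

Profit order: G=53 C=50 A=43 F=36 B=29 D=27 E=19
Assign: G→slot 4, C→slot 3, A→slot 2, F→slot 1, B skipped, D skipped, E skipped.
Slots: [1:F] [2:A] [3:C] [4:G]
Profit = 36 + 43 + 50 + 53 = 182

182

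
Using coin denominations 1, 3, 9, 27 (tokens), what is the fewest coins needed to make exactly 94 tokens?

Use the largest denomination that fits, subtract, and repeat.
94 − 3×27→13 − 1×9→4 − 1×3→1 − 1×1→0
Total coins = 3 + 1 + 1 + 1 = 6

6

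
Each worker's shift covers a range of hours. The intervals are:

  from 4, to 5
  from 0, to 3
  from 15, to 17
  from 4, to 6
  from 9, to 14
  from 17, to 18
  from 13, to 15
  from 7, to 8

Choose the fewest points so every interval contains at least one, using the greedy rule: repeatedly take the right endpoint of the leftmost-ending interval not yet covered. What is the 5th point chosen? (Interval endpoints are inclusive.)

By right end: [0,3]  [4,5]  [4,6]  [7,8]  [9,14]  [13,15]  [15,17]  [17,18]
[0,3] uncovered → point at 3; [4,5] uncovered → point at 5; [7,8] uncovered → point at 8; [9,14] uncovered → point at 14; [15,17] uncovered → point at 17.
Points: 3, 5, 8, 14, 17 (5 total).

17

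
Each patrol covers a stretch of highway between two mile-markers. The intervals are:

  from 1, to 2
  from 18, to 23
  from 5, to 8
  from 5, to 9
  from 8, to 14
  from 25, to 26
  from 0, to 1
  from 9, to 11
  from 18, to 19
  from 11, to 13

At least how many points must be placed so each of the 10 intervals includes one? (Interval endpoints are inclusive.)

Sort by right endpoint; whenever an interval is uncovered, place a point at its right end.
By right end: [0,1]  [1,2]  [5,8]  [5,9]  [9,11]  [11,13]  [8,14]  [18,19]  [18,23]  [25,26]
[0,1] uncovered → point at 1; [5,8] uncovered → point at 8; [9,11] uncovered → point at 11; [18,19] uncovered → point at 19; [25,26] uncovered → point at 26.
Points: 1, 8, 11, 19, 26 (5 total).

5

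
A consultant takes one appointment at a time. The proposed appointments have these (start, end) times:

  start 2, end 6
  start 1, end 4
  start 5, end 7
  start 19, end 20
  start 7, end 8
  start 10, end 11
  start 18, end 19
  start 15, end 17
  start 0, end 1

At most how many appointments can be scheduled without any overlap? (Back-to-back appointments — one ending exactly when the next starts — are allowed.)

By end time: (0,1), (1,4), (2,6), (5,7), (7,8), (10,11), (15,17), (18,19), (19,20).
Pick (0,1); next start ≥ 1 → (1,4); next start ≥ 4 → (5,7); next start ≥ 7 → (7,8); next start ≥ 8 → (10,11); next start ≥ 11 → (15,17); next start ≥ 17 → (18,19); next start ≥ 19 → (19,20).
Selected 8 appointments.

8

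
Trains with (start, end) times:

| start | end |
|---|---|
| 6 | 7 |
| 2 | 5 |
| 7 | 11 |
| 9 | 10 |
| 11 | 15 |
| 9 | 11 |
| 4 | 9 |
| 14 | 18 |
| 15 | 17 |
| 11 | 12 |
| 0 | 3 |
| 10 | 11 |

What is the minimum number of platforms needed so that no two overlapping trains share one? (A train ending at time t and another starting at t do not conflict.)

The answer is the maximum number of intervals overlapping at any instant.
Events (time:±→running): 0:+→1 2:+→2 3:-→1 4:+→2 5:-→1 6:+→2 7:-→1 7:+→2 9:-→1 9:+→2 9:+→3 … peak 3.

3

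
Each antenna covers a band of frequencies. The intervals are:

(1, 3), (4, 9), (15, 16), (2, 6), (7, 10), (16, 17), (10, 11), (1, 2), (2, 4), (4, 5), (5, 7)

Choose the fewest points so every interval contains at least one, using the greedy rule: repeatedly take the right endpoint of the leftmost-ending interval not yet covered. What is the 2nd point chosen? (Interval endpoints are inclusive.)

Process intervals by earliest right end; each time one isn't hit yet, stab at its right endpoint.
By right end: [1,2]  [1,3]  [2,4]  [4,5]  [2,6]  [5,7]  [4,9]  [7,10]  [10,11]  [15,16]  [16,17]
[1,2] uncovered → point at 2; [4,5] uncovered → point at 5; [7,10] uncovered → point at 10; [15,16] uncovered → point at 16.
Points: 2, 5, 10, 16 (4 total).

5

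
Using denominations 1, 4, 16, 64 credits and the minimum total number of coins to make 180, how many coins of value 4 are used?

Use the largest denomination that fits, subtract, and repeat.
180 − 2×64→52 − 3×16→4 − 1×4→0
Count of 4: 1

1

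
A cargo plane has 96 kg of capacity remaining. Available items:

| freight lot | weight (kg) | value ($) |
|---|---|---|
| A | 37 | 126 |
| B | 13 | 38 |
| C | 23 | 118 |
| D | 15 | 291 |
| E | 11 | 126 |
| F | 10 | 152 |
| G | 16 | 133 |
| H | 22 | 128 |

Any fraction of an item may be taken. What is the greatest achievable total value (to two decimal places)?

Order: D (291/15=19.40) > F (152/10=15.20) > E (126/11=11.45) > G (133/16=8.31) > H (128/22=5.82) > C (118/23=5.13) > A (126/37=3.41) > B (38/13=2.92)
Fill: take D (15 @ 291) → take F (10 @ 152) → take E (11 @ 126) → take G (16 @ 133) → take H (22 @ 128) → take 22/23 of C → 112.87; 96/96 used.
Total value = 942.87

942.87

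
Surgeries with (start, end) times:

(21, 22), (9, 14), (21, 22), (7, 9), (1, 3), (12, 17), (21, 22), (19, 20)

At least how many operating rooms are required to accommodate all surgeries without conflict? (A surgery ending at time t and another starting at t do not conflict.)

The answer is the maximum number of intervals overlapping at any instant.
Events (time:±→running): 1:+→1 3:-→0 7:+→1 9:-→0 9:+→1 12:+→2 14:-→1 17:-→0 19:+→1 20:-→0 21:+→1 21:+→2 21:+→3 … peak 3.

3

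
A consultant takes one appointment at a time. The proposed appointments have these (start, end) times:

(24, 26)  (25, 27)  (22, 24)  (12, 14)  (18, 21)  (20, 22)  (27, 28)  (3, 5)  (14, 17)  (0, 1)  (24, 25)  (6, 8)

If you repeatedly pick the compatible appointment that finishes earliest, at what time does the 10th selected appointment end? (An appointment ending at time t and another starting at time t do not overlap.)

28

Greedy by earliest finish: after sorting by end time, pick each interval compatible with the last pick.
Sorted by end: (0,1)  (3,5)  (6,8)  (12,14)  (14,17)  (18,21)  (20,22)  (22,24)  (24,25)  (24,26)  (25,27)  (27,28)
take (0,1); take (3,5); take (6,8); take (12,14); take (14,17); take (18,21); take (22,24); take (24,25); take (25,27); take (27,28).
Selected: (0,1) (3,5) (6,8) (12,14) (14,17) (18,21) (22,24) (24,25) (25,27) (27,28)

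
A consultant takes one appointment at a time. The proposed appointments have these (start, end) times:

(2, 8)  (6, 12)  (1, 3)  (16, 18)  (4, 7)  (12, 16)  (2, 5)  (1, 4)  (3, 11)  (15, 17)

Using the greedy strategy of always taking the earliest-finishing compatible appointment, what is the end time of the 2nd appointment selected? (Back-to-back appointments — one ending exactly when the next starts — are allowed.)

7

Greedy by earliest finish: after sorting by end time, pick each interval compatible with the last pick.
By end time: (1,3), (1,4), (2,5), (4,7), (2,8), (3,11), (6,12), (12,16), (15,17), (16,18).
Pick (1,3); next start ≥ 3 → (4,7); next start ≥ 7 → (12,16); next start ≥ 16 → (16,18).
Selected: (1,3) (4,7) (12,16) (16,18)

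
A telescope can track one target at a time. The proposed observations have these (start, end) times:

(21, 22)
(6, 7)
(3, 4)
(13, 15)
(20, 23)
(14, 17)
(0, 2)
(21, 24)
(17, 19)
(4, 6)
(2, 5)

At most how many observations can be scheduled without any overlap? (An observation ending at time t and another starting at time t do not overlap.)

7

Sort by end time and greedily take each interval whose start is ≥ the last chosen end.
By end time: (0,2), (3,4), (2,5), (4,6), (6,7), (13,15), (14,17), (17,19), (21,22), (20,23), (21,24).
Pick (0,2); next start ≥ 2 → (3,4); next start ≥ 4 → (4,6); next start ≥ 6 → (6,7); next start ≥ 7 → (13,15); next start ≥ 15 → (17,19); next start ≥ 19 → (21,22).
Selected 7 observations.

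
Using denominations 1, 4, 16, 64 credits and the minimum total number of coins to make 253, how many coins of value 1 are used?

1

Use the largest denomination that fits, subtract, and repeat.
253 − 3×64→61 − 3×16→13 − 3×4→1 − 1×1→0
Count of 1: 1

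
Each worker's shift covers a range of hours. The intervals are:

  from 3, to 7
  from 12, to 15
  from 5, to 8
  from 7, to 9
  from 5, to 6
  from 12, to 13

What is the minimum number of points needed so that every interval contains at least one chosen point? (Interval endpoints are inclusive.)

Sort by right endpoint; whenever an interval is uncovered, place a point at its right end.
Sorted: [5,6] [3,7] [5,8] [7,9] [12,13] [12,15]
{[5,6],[3,7],[5,8]} hit by 6; {[7,9]} hit by 9; {[12,13],[12,15]} hit by 13.
Points: 6, 9, 13 (3 total).

3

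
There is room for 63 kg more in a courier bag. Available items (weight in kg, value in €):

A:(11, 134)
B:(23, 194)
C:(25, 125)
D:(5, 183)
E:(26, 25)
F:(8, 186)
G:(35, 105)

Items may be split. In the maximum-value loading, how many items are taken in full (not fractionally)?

Greedy by value/weight ratio, highest first.
Order: D (183/5=36.60) > F (186/8=23.25) > A (134/11=12.18) > B (194/23=8.43) > C (125/25=5.00) > G (105/35=3.00) > E (25/26=0.96)
Fill: take D (5 @ 183) → take F (8 @ 186) → take A (11 @ 134) → take B (23 @ 194) → take 16/25 of C → 80.00; 63/63 used.
4 item(s) taken whole; one partial (take 16/25 of C).

4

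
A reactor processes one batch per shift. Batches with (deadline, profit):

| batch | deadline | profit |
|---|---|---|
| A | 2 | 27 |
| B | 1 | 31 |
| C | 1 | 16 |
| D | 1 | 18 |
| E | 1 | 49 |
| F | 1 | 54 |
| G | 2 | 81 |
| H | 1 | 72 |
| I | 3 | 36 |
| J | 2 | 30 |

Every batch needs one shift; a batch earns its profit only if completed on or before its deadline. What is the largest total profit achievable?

189

Sort by profit descending; place each in the latest free slot ≤ its deadline.
By profit: G(d2,81), H(d1,72), F(d1,54), E(d1,49), I(d3,36), B(d1,31), J(d2,30), A(d2,27), D(d1,18), C(d1,16)
G→slot 2; H→slot 1; F skipped; E skipped; I→slot 3; B skipped; J skipped; A skipped; D skipped; C skipped.
Profit = 72 + 81 + 36 = 189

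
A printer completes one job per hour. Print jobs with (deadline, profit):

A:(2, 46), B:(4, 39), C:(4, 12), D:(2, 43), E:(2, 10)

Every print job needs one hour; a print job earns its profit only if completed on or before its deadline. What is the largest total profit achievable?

Sort by profit descending; place each in the latest free slot ≤ its deadline.
Profit order: A=46 D=43 B=39 C=12 E=10
Assign: A→slot 2, D→slot 1, B→slot 4, C→slot 3, E skipped.
Slots: [1:D] [2:A] [3:C] [4:B]
Profit = 43 + 46 + 12 + 39 = 140

140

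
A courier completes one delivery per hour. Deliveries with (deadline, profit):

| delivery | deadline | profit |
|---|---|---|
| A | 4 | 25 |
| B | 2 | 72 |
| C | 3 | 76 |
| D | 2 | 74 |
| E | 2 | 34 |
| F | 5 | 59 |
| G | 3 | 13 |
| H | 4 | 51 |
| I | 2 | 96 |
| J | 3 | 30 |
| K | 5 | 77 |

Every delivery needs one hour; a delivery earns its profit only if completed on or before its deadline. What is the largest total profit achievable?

Take jobs in profit order; each goes to the latest open slot no later than its deadline.
By profit: I(d2,96), K(d5,77), C(d3,76), D(d2,74), B(d2,72), F(d5,59), H(d4,51), E(d2,34), J(d3,30), A(d4,25), G(d3,13)
I→slot 2; K→slot 5; C→slot 3; D→slot 1; B skipped; F→slot 4; H skipped; E skipped; J skipped; A skipped; G skipped.
Profit = 74 + 96 + 76 + 59 + 77 = 382

382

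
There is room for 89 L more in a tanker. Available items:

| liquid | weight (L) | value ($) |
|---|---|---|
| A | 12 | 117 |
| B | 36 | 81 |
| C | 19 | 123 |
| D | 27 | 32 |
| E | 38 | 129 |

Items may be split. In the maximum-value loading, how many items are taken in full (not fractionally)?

Order: A (117/12=9.75) > C (123/19=6.47) > E (129/38=3.39) > B (81/36=2.25) > D (32/27=1.19)
Fill: take A (12 @ 117) → take C (19 @ 123) → take E (38 @ 129) → take 20/36 of B → 45.00; 89/89 used.
3 item(s) taken whole; one partial (take 20/36 of B).

3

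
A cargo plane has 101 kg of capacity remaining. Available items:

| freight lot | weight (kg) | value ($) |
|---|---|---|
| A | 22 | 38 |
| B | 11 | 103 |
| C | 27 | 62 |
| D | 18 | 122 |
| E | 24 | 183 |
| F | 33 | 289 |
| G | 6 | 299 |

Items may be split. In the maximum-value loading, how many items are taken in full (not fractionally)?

Order: G (299/6=49.83) > B (103/11=9.36) > F (289/33=8.76) > E (183/24=7.62) > D (122/18=6.78) > C (62/27=2.30) > A (38/22=1.73)
Fill: take G (6 @ 299) → take B (11 @ 103) → take F (33 @ 289) → take E (24 @ 183) → take D (18 @ 122) → take 9/27 of C → 20.67; 101/101 used.
5 item(s) taken whole; one partial (take 9/27 of C).

5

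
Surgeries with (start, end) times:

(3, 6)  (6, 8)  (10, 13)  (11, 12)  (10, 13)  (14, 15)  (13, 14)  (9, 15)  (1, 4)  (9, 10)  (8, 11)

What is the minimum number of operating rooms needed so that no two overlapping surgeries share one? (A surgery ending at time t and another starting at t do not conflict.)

The answer is the maximum number of intervals overlapping at any instant.
Events (time:±→running): 1:+→1 3:+→2 4:-→1 6:-→0 6:+→1 8:-→0 8:+→1 9:+→2 9:+→3 10:-→2 10:+→3 10:+→4 … peak 4.

4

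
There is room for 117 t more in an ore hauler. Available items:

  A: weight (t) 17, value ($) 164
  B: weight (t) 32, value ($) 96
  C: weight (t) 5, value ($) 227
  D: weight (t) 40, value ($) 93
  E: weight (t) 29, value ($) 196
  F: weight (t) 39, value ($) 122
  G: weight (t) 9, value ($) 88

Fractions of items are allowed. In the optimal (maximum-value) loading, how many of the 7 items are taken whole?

Greedy by value/weight ratio, highest first.
Order: C (227/5=45.40) > G (88/9=9.78) > A (164/17=9.65) > E (196/29=6.76) > F (122/39=3.13) > B (96/32=3.00) > D (93/40=2.33)
Fill: take C (5 @ 227) → take G (9 @ 88) → take A (17 @ 164) → take E (29 @ 196) → take F (39 @ 122) → take 18/32 of B → 54.00; 117/117 used.
5 item(s) taken whole; one partial (take 18/32 of B).

5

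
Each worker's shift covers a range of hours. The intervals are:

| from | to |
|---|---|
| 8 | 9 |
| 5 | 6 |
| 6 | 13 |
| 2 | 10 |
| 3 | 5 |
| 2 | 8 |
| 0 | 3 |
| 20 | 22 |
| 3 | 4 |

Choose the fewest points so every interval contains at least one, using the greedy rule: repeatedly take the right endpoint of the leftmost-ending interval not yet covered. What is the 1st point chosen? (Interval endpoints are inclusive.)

Sort by right endpoint; whenever an interval is uncovered, place a point at its right end.
By right end: [0,3]  [3,4]  [3,5]  [5,6]  [2,8]  [8,9]  [2,10]  [6,13]  [20,22]
[0,3] uncovered → point at 3; [5,6] uncovered → point at 6; [8,9] uncovered → point at 9; [20,22] uncovered → point at 22.
Points: 3, 6, 9, 22 (4 total).

3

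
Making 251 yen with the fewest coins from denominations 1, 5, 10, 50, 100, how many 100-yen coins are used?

2

Use the largest denomination that fits, subtract, and repeat.
251 − 2×100→51 − 1×50→1 − 1×1→0
Count of 100: 2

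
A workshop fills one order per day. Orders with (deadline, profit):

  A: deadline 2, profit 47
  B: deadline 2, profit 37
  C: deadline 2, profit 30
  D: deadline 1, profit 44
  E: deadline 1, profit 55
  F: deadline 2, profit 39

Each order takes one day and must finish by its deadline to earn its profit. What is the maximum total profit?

102

By profit: E(d1,55), A(d2,47), D(d1,44), F(d2,39), B(d2,37), C(d2,30)
E→slot 1; A→slot 2; D skipped; F skipped; B skipped; C skipped.
Profit = 55 + 47 = 102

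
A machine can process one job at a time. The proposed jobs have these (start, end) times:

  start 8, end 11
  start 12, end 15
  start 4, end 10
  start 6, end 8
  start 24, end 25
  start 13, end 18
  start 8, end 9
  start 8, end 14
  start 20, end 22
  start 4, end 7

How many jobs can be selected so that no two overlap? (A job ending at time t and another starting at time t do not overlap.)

Greedy by earliest finish: after sorting by end time, pick each interval compatible with the last pick.
Sorted by end: (4,7)  (6,8)  (8,9)  (4,10)  (8,11)  (8,14)  (12,15)  (13,18)  (20,22)  (24,25)
take (4,7); skip (6,8); take (8,9); skip (4,10); take (12,15); take (20,22); take (24,25).
Selected 5 jobs.

5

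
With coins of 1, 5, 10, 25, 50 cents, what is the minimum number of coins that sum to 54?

Greedy: take as many of the largest coin as possible, then repeat with the remainder.
54 − 1×50→4 − 4×1→0
Total coins = 1 + 4 = 5

5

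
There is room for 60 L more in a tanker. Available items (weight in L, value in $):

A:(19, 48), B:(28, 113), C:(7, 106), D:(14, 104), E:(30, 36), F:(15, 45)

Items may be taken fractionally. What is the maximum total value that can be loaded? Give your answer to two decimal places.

Sort by value per unit weight and fill in that order.
Order: C (106/7=15.14) > D (104/14=7.43) > B (113/28=4.04) > F (45/15=3.00) > A (48/19=2.53) > E (36/30=1.20)
Fill: take C (7 @ 106) → take D (14 @ 104) → take B (28 @ 113) → take 11/15 of F → 33.00; 60/60 used.
Total value = 356.00

356.00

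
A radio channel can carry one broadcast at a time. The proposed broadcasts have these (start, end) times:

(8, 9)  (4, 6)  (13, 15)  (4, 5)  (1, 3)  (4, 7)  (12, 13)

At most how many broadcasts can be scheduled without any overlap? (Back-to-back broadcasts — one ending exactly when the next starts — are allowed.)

Sorted by end: (1,3)  (4,5)  (4,6)  (4,7)  (8,9)  (12,13)  (13,15)
take (1,3); take (4,5); take (8,9); take (12,13); take (13,15).
Selected 5 broadcasts.

5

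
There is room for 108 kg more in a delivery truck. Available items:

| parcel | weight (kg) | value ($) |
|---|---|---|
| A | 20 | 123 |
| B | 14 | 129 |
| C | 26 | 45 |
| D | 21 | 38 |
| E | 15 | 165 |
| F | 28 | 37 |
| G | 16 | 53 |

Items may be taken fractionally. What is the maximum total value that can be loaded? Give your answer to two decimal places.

Sort by value per unit weight and fill in that order.
Ratios (sorted): E 11.00, B 9.21, A 6.15, G 3.31, D 1.81, C 1.73, F 1.32
take E (15 @ 165); take B (14 @ 129); take A (20 @ 123); take G (16 @ 53); take D (21 @ 38); take 22/26 of C → 38.08. Capacity used 108/108.
Total value = 546.08

546.08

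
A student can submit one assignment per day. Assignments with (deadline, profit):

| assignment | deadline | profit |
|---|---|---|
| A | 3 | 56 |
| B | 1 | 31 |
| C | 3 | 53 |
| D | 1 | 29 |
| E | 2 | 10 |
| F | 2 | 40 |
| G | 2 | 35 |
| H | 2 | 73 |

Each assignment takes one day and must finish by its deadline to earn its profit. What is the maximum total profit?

182

Profit order: H=73 A=56 C=53 F=40 G=35 B=31 D=29 E=10
Assign: H→slot 2, A→slot 3, C→slot 1, F skipped, G skipped, B skipped, D skipped, E skipped.
Slots: [1:C] [2:H] [3:A]
Profit = 53 + 73 + 56 = 182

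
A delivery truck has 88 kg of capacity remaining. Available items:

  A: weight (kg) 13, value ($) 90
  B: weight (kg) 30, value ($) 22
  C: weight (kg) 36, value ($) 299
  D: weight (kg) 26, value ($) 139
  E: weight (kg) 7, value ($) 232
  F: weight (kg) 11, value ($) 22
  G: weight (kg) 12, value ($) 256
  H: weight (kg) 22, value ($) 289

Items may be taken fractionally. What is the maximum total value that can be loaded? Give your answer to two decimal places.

1152.15

Ratios (sorted): E 33.14, G 21.33, H 13.14, C 8.31, A 6.92, D 5.35, F 2.00, B 0.73
take E (7 @ 232); take G (12 @ 256); take H (22 @ 289); take C (36 @ 299); take 11/13 of A → 76.15. Capacity used 88/88.
Total value = 1152.15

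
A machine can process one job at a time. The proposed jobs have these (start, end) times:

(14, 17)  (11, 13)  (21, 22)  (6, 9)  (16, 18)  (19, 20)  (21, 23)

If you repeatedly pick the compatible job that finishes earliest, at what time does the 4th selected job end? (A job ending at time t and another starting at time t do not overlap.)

Greedy by earliest finish: after sorting by end time, pick each interval compatible with the last pick.
Sorted by end: (6,9)  (11,13)  (14,17)  (16,18)  (19,20)  (21,22)  (21,23)
take (6,9); take (11,13); take (14,17); skip (16,18); take (19,20); take (21,22).
Selected: (6,9) (11,13) (14,17) (19,20) (21,22)

20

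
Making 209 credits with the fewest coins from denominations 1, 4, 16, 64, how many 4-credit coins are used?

Greedy: take as many of the largest coin as possible, then repeat with the remainder.
209 − 3×64→17 − 1×16→1 − 1×1→0
Count of 4: 0

0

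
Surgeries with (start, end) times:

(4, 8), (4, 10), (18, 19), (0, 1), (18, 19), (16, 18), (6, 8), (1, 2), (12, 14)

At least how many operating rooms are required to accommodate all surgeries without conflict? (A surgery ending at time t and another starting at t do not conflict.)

3

Events (time:±→running): 0:+→1 1:-→0 1:+→1 2:-→0 4:+→1 4:+→2 6:+→3 … peak 3.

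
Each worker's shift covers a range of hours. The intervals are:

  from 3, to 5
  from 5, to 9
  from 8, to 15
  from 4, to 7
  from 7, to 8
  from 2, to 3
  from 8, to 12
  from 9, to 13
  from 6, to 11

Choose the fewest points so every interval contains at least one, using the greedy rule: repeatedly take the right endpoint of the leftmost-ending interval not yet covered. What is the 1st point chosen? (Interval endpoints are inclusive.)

Process intervals by earliest right end; each time one isn't hit yet, stab at its right endpoint.
Sorted: [2,3] [3,5] [4,7] [7,8] [5,9] [6,11] [8,12] [9,13] [8,15]
{[2,3],[3,5]} hit by 3; {[4,7],[7,8],[5,9],[6,11]} hit by 7; {[8,12],[9,13],[8,15]} hit by 12.
Points: 3, 7, 12 (3 total).

3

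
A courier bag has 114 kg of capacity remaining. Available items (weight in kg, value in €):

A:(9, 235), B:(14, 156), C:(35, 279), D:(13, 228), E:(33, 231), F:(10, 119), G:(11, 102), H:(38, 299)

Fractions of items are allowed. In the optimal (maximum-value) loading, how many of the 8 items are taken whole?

6

Greedy by value/weight ratio, highest first.
Ratios (sorted): A 26.11, D 17.54, F 11.90, B 11.14, G 9.27, C 7.97, H 7.87, E 7.00
take A (9 @ 235); take D (13 @ 228); take F (10 @ 119); take B (14 @ 156); take G (11 @ 102); take C (35 @ 279); take 22/38 of H → 173.11. Capacity used 114/114.
6 item(s) taken whole; one partial (take 22/38 of H).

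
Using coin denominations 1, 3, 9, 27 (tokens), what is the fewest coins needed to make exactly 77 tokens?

7

Greedy: take as many of the largest coin as possible, then repeat with the remainder.
77 − 2×27→23 − 2×9→5 − 1×3→2 − 2×1→0
Total coins = 2 + 2 + 1 + 2 = 7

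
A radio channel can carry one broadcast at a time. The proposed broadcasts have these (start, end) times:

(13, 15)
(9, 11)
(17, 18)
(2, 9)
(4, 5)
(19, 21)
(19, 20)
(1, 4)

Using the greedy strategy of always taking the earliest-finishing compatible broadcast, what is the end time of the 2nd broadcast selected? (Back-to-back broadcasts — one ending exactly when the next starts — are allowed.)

5

Greedy by earliest finish: after sorting by end time, pick each interval compatible with the last pick.
By end time: (1,4), (4,5), (2,9), (9,11), (13,15), (17,18), (19,20), (19,21).
Pick (1,4); next start ≥ 4 → (4,5); next start ≥ 5 → (9,11); next start ≥ 11 → (13,15); next start ≥ 15 → (17,18); next start ≥ 18 → (19,20).
Selected: (1,4) (4,5) (9,11) (13,15) (17,18) (19,20)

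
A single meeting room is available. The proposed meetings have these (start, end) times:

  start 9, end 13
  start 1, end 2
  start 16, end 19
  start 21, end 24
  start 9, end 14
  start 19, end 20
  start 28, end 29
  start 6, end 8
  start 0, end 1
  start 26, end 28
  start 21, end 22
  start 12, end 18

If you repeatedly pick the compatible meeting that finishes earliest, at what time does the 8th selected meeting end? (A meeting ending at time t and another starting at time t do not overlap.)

28

Sort by end time and greedily take each interval whose start is ≥ the last chosen end.
By end time: (0,1), (1,2), (6,8), (9,13), (9,14), (12,18), (16,19), (19,20), (21,22), (21,24), (26,28), (28,29).
Pick (0,1); next start ≥ 1 → (1,2); next start ≥ 2 → (6,8); next start ≥ 8 → (9,13); next start ≥ 13 → (16,19); next start ≥ 19 → (19,20); next start ≥ 20 → (21,22); next start ≥ 22 → (26,28); next start ≥ 28 → (28,29).
Selected: (0,1) (1,2) (6,8) (9,13) (16,19) (19,20) (21,22) (26,28) (28,29)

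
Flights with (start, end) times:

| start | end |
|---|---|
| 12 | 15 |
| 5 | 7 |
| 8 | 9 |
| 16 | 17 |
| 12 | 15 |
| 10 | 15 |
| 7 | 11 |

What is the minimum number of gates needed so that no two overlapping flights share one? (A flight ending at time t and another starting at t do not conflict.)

Count concurrent intervals with a sweep; the peak is the room count.
Events (time:±→running): 5:+→1 7:-→0 7:+→1 8:+→2 9:-→1 10:+→2 11:-→1 12:+→2 12:+→3 … peak 3.

3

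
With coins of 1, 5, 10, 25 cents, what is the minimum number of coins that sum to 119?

Use the largest denomination that fits, subtract, and repeat.
119 = 4×25 + 1×10 + 1×5 + 4×1
Total coins = 4 + 1 + 1 + 4 = 10

10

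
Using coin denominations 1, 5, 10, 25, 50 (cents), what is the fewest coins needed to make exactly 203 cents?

7

Greedy: take as many of the largest coin as possible, then repeat with the remainder.
203 − 4×50→3 − 3×1→0
Total coins = 4 + 3 = 7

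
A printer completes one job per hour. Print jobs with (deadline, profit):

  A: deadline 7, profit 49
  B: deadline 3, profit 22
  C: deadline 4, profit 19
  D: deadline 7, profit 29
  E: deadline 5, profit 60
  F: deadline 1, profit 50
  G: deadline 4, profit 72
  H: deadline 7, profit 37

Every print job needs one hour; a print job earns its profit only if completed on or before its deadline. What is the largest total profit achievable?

Sort by profit descending; place each in the latest free slot ≤ its deadline.
By profit: G(d4,72), E(d5,60), F(d1,50), A(d7,49), H(d7,37), D(d7,29), B(d3,22), C(d4,19)
G→slot 4; E→slot 5; F→slot 1; A→slot 7; H→slot 6; D→slot 3; B→slot 2; C skipped.
Profit = 50 + 22 + 29 + 72 + 60 + 37 + 49 = 319

319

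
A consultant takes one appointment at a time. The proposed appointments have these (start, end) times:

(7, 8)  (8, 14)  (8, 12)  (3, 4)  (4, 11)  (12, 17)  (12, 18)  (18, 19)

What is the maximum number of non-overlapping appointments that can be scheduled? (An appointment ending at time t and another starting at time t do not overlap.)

5

Sort by end time and greedily take each interval whose start is ≥ the last chosen end.
By end time: (3,4), (7,8), (4,11), (8,12), (8,14), (12,17), (12,18), (18,19).
Pick (3,4); next start ≥ 4 → (7,8); next start ≥ 8 → (8,12); next start ≥ 12 → (12,17); next start ≥ 17 → (18,19).
Selected 5 appointments.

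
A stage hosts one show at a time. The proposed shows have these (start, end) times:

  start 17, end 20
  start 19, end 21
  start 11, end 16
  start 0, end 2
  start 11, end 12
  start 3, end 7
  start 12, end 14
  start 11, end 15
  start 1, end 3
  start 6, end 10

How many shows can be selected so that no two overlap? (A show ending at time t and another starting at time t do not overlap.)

Greedy by earliest finish: after sorting by end time, pick each interval compatible with the last pick.
By end time: (0,2), (1,3), (3,7), (6,10), (11,12), (12,14), (11,15), (11,16), (17,20), (19,21).
Pick (0,2); next start ≥ 2 → (3,7); next start ≥ 7 → (11,12); next start ≥ 12 → (12,14); next start ≥ 14 → (17,20).
Selected 5 shows.

5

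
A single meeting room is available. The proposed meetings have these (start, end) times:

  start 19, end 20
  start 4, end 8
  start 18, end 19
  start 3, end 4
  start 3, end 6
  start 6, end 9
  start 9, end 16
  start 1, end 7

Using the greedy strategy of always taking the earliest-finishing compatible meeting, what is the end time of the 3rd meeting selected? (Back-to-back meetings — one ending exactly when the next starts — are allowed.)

16

Order by finish time; keep every interval that doesn't clash with the previous kept one.
By end time: (3,4), (3,6), (1,7), (4,8), (6,9), (9,16), (18,19), (19,20).
Pick (3,4); next start ≥ 4 → (4,8); next start ≥ 8 → (9,16); next start ≥ 16 → (18,19); next start ≥ 19 → (19,20).
Selected: (3,4) (4,8) (9,16) (18,19) (19,20)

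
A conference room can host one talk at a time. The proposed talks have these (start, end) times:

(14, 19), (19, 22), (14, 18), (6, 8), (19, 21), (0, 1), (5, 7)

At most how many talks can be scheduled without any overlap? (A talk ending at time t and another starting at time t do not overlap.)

4

Sorted by end: (0,1)  (5,7)  (6,8)  (14,18)  (14,19)  (19,21)  (19,22)
take (0,1); take (5,7); take (14,18); skip (14,19); take (19,21); skip (19,22).
Selected 4 talks.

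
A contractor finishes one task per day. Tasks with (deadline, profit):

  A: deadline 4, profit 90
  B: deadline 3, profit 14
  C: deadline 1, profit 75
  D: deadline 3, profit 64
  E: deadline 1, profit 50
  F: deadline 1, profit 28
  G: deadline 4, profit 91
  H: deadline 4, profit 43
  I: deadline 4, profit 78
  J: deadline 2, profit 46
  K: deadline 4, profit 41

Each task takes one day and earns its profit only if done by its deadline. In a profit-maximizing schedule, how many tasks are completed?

Sort by profit descending; place each in the latest free slot ≤ its deadline.
By profit: G(d4,91), A(d4,90), I(d4,78), C(d1,75), D(d3,64), E(d1,50), J(d2,46), H(d4,43), K(d4,41), F(d1,28), B(d3,14)
G→slot 4; A→slot 3; I→slot 2; C→slot 1; D skipped; E skipped; J skipped; H skipped; K skipped; F skipped; B skipped.
4 of 11 scheduled.

4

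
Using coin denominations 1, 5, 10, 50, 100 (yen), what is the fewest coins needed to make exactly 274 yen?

9

Use the largest denomination that fits, subtract, and repeat.
274 − 2×100→74 − 1×50→24 − 2×10→4 − 4×1→0
Total coins = 2 + 1 + 2 + 4 = 9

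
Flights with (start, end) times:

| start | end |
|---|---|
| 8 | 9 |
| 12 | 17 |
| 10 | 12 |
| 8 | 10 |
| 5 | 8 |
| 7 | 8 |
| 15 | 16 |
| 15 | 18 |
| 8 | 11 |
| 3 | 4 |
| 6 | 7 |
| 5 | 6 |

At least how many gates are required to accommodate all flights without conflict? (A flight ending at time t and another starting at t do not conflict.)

Events (time:±→running): 3:+→1 4:-→0 5:+→1 5:+→2 6:-→1 6:+→2 7:-→1 7:+→2 8:-→1 8:-→0 8:+→1 8:+→2 8:+→3 … peak 3.

3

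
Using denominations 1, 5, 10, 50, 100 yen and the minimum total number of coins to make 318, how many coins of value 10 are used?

318 = 3×100 + 1×10 + 1×5 + 3×1
Count of 10: 1

1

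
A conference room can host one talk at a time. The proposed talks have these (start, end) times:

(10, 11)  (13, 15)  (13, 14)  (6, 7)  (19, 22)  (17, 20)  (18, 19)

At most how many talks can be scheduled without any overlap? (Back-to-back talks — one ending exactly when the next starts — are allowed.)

5

Order by finish time; keep every interval that doesn't clash with the previous kept one.
By end time: (6,7), (10,11), (13,14), (13,15), (18,19), (17,20), (19,22).
Pick (6,7); next start ≥ 7 → (10,11); next start ≥ 11 → (13,14); next start ≥ 14 → (18,19); next start ≥ 19 → (19,22).
Selected 5 talks.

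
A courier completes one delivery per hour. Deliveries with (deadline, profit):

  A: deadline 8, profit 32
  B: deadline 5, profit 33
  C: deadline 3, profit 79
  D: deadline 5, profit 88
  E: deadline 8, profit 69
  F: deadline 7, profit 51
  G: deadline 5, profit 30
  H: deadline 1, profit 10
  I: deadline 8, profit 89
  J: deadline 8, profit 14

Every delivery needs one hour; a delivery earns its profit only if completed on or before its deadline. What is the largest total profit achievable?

471

Profit order: I=89 D=88 C=79 E=69 F=51 B=33 A=32 G=30 J=14 H=10
Assign: I→slot 8, D→slot 5, C→slot 3, E→slot 7, F→slot 6, B→slot 4, A→slot 2, G→slot 1, J skipped, H skipped.
Slots: [1:G] [2:A] [3:C] [4:B] [5:D] [6:F] [7:E] [8:I]
Profit = 30 + 32 + 79 + 33 + 88 + 51 + 69 + 89 = 471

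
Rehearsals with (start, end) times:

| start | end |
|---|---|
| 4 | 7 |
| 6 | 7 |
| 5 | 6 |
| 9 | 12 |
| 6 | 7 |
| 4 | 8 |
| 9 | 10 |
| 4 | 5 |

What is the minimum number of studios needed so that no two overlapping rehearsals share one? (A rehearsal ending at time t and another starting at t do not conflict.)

Count concurrent intervals with a sweep; the peak is the room count.
starts: [4, 4, 4, 5, 6, 6, 9, 9]
ends:   [5, 6, 7, 7, 7, 8, 10, 12]
s4→1 s4→2 s4→3 e5→2 s5→3 e6→2 s6→3 s6→4  — peak 4.

4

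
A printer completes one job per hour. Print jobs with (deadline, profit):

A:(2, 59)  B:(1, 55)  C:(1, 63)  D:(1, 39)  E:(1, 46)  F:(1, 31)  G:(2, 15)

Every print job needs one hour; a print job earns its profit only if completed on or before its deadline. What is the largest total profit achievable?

122

By profit: C(d1,63), A(d2,59), B(d1,55), E(d1,46), D(d1,39), F(d1,31), G(d2,15)
C→slot 1; A→slot 2; B skipped; E skipped; D skipped; F skipped; G skipped.
Profit = 63 + 59 = 122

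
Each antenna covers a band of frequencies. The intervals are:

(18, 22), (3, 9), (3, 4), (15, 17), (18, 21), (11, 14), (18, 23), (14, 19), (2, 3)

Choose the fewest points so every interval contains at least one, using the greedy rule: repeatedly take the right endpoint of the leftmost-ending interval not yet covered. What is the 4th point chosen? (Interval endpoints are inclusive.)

21

Sort by right endpoint; whenever an interval is uncovered, place a point at its right end.
Sorted: [2,3] [3,4] [3,9] [11,14] [15,17] [14,19] [18,21] [18,22] [18,23]
{[2,3],[3,4],[3,9]} hit by 3; {[11,14]} hit by 14; {[15,17],[14,19]} hit by 17; {[18,21],[18,22],[18,23]} hit by 21.
Points: 3, 14, 17, 21 (4 total).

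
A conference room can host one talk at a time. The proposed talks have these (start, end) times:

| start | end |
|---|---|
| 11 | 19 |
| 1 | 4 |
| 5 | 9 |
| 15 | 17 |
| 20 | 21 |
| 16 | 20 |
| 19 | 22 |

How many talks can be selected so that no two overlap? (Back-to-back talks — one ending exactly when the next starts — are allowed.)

4

By end time: (1,4), (5,9), (15,17), (11,19), (16,20), (20,21), (19,22).
Pick (1,4); next start ≥ 4 → (5,9); next start ≥ 9 → (15,17); next start ≥ 17 → (20,21).
Selected 4 talks.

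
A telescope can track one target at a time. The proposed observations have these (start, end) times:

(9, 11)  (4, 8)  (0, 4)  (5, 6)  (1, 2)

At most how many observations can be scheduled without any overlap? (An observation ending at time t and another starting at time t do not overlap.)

Greedy by earliest finish: after sorting by end time, pick each interval compatible with the last pick.
By end time: (1,2), (0,4), (5,6), (4,8), (9,11).
Pick (1,2); next start ≥ 2 → (5,6); next start ≥ 6 → (9,11).
Selected 3 observations.

3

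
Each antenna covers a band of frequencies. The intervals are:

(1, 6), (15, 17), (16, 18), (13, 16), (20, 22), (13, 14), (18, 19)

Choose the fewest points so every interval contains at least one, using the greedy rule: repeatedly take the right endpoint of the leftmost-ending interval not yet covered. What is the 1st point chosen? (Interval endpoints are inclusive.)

Sorted: [1,6] [13,14] [13,16] [15,17] [16,18] [18,19] [20,22]
{[1,6]} hit by 6; {[13,14],[13,16]} hit by 14; {[15,17],[16,18]} hit by 17; {[18,19]} hit by 19; {[20,22]} hit by 22.
Points: 6, 14, 17, 19, 22 (5 total).

6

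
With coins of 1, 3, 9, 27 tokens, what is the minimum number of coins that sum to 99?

99 − 3×27→18 − 2×9→0
Total coins = 3 + 2 = 5

5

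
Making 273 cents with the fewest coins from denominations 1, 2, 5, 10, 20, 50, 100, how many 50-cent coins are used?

Greedy: take as many of the largest coin as possible, then repeat with the remainder.
273 = 2×100 + 1×50 + 1×20 + 1×2 + 1×1
Count of 50: 1

1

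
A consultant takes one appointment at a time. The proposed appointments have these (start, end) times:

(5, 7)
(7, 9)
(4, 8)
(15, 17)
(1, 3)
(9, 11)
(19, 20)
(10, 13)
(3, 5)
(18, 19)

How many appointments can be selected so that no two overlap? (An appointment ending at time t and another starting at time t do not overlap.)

Greedy by earliest finish: after sorting by end time, pick each interval compatible with the last pick.
Sorted by end: (1,3)  (3,5)  (5,7)  (4,8)  (7,9)  (9,11)  (10,13)  (15,17)  (18,19)  (19,20)
take (1,3); take (3,5); take (5,7); take (7,9); take (9,11); skip (10,13); take (15,17); take (18,19); take (19,20).
Selected 8 appointments.

8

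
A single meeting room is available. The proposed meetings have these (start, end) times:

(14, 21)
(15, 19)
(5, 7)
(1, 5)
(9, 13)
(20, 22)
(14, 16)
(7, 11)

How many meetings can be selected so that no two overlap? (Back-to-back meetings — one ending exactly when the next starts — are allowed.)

Order by finish time; keep every interval that doesn't clash with the previous kept one.
Sorted by end: (1,5)  (5,7)  (7,11)  (9,13)  (14,16)  (15,19)  (14,21)  (20,22)
take (1,5); take (5,7); take (7,11); take (14,16); skip (14,21); take (20,22).
Selected 5 meetings.

5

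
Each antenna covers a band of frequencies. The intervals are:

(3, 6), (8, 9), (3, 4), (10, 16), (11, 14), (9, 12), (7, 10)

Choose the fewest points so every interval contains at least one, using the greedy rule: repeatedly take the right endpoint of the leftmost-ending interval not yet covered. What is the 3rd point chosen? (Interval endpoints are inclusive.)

14

Sort by right endpoint; whenever an interval is uncovered, place a point at its right end.
Sorted: [3,4] [3,6] [8,9] [7,10] [9,12] [11,14] [10,16]
{[3,4],[3,6]} hit by 4; {[8,9],[7,10],[9,12]} hit by 9; {[11,14],[10,16]} hit by 14.
Points: 4, 9, 14 (3 total).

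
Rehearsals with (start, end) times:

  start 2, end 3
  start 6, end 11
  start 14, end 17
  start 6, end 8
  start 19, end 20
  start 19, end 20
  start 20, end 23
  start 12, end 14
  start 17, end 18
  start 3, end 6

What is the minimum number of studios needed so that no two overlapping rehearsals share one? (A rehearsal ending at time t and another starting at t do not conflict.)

2

Count concurrent intervals with a sweep; the peak is the room count.
Events (time:±→running): 2:+→1 3:-→0 3:+→1 6:-→0 6:+→1 6:+→2 … peak 2.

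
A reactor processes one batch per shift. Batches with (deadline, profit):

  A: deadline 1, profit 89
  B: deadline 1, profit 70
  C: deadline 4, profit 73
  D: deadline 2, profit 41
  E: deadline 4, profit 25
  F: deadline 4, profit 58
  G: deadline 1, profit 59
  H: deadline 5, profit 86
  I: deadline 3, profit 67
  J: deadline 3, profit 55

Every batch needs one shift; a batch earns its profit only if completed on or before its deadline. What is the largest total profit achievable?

373

Profit order: A=89 H=86 C=73 B=70 I=67 G=59 F=58 J=55 D=41 E=25
Assign: A→slot 1, H→slot 5, C→slot 4, B skipped, I→slot 3, G skipped, F→slot 2, J skipped, D skipped, E skipped.
Slots: [1:A] [2:F] [3:I] [4:C] [5:H]
Profit = 89 + 58 + 67 + 73 + 86 = 373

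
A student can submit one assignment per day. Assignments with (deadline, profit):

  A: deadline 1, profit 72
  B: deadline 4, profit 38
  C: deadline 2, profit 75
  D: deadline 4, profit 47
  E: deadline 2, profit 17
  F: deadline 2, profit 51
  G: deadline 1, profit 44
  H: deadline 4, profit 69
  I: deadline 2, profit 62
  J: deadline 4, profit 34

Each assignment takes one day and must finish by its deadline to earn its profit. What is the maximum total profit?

263

By profit: C(d2,75), A(d1,72), H(d4,69), I(d2,62), F(d2,51), D(d4,47), G(d1,44), B(d4,38), J(d4,34), E(d2,17)
C→slot 2; A→slot 1; H→slot 4; I skipped; F skipped; D→slot 3; G skipped; B skipped; J skipped; E skipped.
Profit = 72 + 75 + 47 + 69 = 263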